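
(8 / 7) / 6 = 0.19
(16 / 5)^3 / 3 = 10.92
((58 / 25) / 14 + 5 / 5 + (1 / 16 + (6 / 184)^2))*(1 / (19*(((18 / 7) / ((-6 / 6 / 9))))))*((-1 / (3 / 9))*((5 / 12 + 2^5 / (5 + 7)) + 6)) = 99233927 / 1302609600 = 0.08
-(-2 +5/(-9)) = 23/9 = 2.56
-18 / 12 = -1.50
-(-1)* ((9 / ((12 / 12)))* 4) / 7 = 36 / 7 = 5.14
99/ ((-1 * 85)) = -99/ 85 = -1.16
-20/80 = -1/4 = -0.25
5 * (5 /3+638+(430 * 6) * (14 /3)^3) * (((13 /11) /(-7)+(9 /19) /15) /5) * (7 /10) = -1187529694 /47025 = -25253.16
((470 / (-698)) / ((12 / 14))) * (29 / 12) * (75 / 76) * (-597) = 237332375 / 212192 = 1118.48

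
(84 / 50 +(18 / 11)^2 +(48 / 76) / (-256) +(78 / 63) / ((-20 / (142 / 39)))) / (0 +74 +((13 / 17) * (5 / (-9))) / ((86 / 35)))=699597446881 / 12506411024800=0.06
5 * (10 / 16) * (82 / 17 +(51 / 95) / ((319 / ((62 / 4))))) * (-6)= -74953455 / 824296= -90.93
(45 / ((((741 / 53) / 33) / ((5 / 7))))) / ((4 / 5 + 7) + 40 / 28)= 655875 / 79781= 8.22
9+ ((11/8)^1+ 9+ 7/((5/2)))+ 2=967/40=24.18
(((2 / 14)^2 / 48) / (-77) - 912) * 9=-495500547 / 60368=-8208.00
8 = 8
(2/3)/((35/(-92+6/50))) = -4594/2625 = -1.75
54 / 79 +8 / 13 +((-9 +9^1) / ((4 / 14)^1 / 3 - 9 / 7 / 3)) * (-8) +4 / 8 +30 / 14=56675 / 14378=3.94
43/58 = 0.74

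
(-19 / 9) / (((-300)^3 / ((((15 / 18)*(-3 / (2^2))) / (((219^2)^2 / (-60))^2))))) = -19 / 571447943595043067628000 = -0.00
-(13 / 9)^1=-1.44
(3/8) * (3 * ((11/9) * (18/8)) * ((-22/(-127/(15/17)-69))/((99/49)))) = 8085/51104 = 0.16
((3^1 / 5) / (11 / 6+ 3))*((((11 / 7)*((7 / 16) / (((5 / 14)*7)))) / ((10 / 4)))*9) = 891 / 7250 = 0.12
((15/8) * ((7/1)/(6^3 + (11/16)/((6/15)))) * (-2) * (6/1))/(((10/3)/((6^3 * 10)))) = -3265920/6967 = -468.77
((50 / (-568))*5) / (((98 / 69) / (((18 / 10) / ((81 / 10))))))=-2875 / 41748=-0.07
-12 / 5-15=-87 / 5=-17.40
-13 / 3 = -4.33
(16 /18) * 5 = 40 /9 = 4.44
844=844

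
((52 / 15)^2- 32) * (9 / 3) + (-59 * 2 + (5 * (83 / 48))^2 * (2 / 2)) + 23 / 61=-361265483 / 3513600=-102.82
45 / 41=1.10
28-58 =-30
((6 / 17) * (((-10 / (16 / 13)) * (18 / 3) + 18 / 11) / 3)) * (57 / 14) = -118161 / 5236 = -22.57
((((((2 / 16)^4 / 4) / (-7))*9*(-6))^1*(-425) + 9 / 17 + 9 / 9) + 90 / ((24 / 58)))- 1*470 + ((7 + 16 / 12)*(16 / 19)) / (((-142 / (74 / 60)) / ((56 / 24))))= -8923339673813 / 35506888704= -251.31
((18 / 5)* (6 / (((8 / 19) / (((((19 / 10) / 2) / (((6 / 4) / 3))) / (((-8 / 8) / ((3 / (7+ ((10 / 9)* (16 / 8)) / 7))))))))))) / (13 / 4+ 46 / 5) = -614061 / 191315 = -3.21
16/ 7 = 2.29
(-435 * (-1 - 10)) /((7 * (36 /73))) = 1386.13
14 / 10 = 7 / 5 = 1.40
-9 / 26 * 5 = -45 / 26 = -1.73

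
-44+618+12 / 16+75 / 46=576.38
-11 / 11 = -1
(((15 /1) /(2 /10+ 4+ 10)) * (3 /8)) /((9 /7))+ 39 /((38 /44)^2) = 10784743 /205048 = 52.60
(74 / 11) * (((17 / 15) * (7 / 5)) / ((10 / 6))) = 8806 / 1375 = 6.40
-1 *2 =-2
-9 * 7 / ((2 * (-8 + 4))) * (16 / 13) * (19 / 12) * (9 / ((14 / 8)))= 1026 / 13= 78.92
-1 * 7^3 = -343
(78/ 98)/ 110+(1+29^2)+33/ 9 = 13674547/ 16170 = 845.67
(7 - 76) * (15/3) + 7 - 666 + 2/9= -9034/9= -1003.78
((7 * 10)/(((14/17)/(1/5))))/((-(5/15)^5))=-4131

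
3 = 3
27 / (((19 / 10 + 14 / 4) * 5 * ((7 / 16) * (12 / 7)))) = 4 / 3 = 1.33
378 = 378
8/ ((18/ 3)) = 4/ 3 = 1.33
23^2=529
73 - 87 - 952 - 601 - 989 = -2556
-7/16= -0.44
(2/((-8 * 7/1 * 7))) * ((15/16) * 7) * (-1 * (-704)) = -165/7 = -23.57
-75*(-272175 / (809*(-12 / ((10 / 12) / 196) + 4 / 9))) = -918590625 / 102733292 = -8.94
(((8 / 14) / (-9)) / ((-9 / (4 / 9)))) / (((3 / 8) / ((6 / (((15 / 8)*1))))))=2048 / 76545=0.03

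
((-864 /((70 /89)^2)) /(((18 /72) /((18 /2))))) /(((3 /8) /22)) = -3613496832 /1225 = -2949793.33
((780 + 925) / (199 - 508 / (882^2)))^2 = 109951997733911025 / 1497813223334464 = 73.41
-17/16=-1.06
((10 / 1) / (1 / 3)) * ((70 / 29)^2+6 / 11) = 1768380 / 9251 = 191.16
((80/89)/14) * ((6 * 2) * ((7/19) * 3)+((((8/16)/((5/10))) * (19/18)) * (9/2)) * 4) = 24520/11837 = 2.07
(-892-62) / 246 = -3.88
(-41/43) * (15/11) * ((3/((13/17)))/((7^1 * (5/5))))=-31365/43043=-0.73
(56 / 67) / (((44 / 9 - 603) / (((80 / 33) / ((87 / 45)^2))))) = -432000 / 476639273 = -0.00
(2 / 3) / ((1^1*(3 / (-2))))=-4 / 9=-0.44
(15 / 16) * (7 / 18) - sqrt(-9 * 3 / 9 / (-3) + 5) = 35 / 96 - sqrt(6) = -2.08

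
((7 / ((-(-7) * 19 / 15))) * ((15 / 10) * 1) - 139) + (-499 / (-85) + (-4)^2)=-374503 / 3230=-115.95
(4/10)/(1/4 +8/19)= 152/255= 0.60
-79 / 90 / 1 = -79 / 90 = -0.88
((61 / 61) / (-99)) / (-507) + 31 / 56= 1556039 / 2810808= 0.55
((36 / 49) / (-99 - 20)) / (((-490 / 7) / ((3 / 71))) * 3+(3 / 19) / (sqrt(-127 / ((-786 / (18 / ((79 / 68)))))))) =1368 * sqrt(67030473) / 449030306868213343+4687397280 / 3773363923262297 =0.00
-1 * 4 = -4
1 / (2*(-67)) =-1 / 134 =-0.01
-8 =-8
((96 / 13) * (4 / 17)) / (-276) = -32 / 5083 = -0.01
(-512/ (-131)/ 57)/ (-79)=-512/ 589893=-0.00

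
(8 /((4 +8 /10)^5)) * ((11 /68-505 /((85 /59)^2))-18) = -314464375 /383533056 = -0.82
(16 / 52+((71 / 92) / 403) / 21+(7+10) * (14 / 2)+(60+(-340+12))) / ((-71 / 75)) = 2894279125 / 18426772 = 157.07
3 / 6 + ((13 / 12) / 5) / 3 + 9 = 1723 / 180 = 9.57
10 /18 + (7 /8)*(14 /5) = 541 /180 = 3.01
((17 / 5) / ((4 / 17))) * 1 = 289 / 20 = 14.45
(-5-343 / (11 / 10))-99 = -415.82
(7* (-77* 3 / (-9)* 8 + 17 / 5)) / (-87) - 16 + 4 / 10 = -8455 / 261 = -32.39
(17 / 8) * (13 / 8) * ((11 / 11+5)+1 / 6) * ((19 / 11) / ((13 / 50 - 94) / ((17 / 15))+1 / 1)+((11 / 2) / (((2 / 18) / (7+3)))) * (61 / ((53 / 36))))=679089922426955 / 1554902976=436741.03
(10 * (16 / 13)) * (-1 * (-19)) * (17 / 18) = 25840 / 117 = 220.85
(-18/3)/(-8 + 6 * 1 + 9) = -6/7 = -0.86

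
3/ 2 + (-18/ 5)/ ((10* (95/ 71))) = 5847/ 4750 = 1.23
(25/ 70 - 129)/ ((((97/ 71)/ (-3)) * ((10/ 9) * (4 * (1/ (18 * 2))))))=31072653/ 13580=2288.12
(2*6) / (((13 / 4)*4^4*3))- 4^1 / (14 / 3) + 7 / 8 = 33 / 1456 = 0.02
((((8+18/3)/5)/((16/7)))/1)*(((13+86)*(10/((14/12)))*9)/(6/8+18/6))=2494.80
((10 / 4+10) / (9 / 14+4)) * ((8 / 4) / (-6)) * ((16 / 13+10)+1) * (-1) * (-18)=-33390 / 169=-197.57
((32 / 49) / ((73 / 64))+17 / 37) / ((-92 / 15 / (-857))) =1755800175 / 12176108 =144.20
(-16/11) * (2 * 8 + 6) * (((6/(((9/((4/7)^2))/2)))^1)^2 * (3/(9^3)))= -131072/5250987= -0.02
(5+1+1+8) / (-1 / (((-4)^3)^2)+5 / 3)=184320 / 20477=9.00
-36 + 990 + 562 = 1516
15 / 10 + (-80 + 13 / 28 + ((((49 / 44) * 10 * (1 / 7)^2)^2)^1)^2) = -127957965 / 1639792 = -78.03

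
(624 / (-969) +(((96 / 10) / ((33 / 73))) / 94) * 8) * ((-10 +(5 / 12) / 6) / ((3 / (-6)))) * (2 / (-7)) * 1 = -300664 / 45543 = -6.60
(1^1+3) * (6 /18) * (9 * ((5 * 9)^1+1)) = 552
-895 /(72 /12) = -895 /6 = -149.17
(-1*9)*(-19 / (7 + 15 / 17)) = 2907 / 134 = 21.69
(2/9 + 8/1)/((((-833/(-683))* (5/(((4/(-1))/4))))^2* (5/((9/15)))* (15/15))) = 34520186/1301041875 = 0.03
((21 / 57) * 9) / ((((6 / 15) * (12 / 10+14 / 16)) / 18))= 71.91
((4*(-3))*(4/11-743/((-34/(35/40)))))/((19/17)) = -174897/836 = -209.21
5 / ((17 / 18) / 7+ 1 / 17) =2142 / 83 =25.81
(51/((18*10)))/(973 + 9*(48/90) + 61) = 17/62328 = 0.00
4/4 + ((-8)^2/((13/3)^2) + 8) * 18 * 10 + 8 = 348561/169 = 2062.49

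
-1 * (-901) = 901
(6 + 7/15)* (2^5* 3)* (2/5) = 6208/25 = 248.32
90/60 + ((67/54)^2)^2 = 32905705/8503056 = 3.87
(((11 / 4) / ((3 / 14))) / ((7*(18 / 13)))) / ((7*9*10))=143 / 68040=0.00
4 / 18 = 2 / 9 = 0.22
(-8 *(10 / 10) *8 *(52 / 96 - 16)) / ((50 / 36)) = 17808 / 25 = 712.32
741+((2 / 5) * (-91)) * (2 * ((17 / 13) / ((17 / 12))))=3369 / 5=673.80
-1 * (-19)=19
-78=-78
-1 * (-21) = 21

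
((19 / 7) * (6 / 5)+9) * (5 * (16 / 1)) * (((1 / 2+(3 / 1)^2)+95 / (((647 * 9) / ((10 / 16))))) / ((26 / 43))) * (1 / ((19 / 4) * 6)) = 3151126 / 5823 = 541.15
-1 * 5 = -5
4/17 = 0.24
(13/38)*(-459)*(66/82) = -196911/1558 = -126.39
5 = 5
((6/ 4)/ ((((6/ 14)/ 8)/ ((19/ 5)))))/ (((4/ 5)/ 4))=532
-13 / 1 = -13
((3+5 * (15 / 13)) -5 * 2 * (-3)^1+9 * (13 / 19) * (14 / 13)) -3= 10473 / 247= 42.40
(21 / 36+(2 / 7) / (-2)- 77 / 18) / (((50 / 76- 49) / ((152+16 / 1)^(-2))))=18373 / 6532783488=0.00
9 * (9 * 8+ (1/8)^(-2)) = 1224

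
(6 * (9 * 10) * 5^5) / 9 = 187500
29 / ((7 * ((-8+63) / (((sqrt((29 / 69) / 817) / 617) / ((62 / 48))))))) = 232 * sqrt(1634817) / 138374950945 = 0.00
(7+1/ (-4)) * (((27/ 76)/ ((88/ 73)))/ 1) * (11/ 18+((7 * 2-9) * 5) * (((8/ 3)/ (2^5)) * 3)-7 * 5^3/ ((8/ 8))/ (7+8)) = -102.39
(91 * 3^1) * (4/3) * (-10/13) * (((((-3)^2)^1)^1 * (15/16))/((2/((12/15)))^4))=-1512/25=-60.48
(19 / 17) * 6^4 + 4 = 24692 / 17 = 1452.47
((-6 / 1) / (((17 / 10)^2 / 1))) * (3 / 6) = -300 / 289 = -1.04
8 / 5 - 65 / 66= 203 / 330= 0.62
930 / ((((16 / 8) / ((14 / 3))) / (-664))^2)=6697210240 / 3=2232403413.33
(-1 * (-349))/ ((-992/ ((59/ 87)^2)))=-1214869/ 7508448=-0.16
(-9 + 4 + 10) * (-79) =-395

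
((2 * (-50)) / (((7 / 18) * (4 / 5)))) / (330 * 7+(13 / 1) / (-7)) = -2250 / 16157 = -0.14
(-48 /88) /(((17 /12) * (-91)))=72 /17017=0.00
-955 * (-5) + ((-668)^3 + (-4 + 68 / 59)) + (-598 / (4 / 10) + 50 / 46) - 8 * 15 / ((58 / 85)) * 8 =-11730175409137 / 39353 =-298075760.66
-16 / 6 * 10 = -26.67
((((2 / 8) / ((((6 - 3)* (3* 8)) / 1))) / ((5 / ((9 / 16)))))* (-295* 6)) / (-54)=59 / 4608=0.01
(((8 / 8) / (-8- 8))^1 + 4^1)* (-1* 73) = -4599 / 16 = -287.44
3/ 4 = 0.75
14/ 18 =7/ 9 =0.78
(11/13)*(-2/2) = -11/13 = -0.85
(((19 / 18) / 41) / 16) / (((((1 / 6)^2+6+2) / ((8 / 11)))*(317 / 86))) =0.00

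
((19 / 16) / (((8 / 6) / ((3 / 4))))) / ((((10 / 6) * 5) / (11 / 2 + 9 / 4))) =15903 / 25600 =0.62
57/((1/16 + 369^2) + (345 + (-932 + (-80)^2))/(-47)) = 0.00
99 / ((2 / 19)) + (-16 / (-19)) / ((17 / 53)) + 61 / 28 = 8549329 / 9044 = 945.30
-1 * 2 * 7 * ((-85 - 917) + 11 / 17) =238322 / 17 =14018.94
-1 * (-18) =18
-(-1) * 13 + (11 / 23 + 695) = 16295 / 23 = 708.48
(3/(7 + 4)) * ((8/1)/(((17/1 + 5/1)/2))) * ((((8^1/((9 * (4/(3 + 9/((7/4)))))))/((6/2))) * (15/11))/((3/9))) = 4560/9317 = 0.49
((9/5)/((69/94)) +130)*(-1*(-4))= 60928/115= 529.81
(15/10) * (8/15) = 4/5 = 0.80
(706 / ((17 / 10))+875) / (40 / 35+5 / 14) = 43870 / 51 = 860.20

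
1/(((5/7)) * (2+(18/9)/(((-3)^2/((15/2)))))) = 21/55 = 0.38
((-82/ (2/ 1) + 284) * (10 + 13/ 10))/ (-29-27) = -27459/ 560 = -49.03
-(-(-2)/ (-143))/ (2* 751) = 0.00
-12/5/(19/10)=-24/19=-1.26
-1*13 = -13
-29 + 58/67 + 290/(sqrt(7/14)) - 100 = -8585/67 + 290 *sqrt(2) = 281.99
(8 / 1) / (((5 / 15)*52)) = 6 / 13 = 0.46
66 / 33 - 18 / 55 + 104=105.67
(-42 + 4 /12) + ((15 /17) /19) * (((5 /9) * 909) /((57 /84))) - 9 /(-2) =-95951 /36822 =-2.61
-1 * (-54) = 54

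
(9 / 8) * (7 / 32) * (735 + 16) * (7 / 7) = 47313 / 256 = 184.82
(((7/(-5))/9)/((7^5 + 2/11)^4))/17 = -102487/893741179644736052443965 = -0.00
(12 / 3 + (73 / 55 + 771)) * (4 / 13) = 170792 / 715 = 238.87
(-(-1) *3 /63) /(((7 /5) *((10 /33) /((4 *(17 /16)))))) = 0.48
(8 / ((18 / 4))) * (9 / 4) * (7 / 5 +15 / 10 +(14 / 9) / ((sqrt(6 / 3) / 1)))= 28 * sqrt(2) / 9 +58 / 5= 16.00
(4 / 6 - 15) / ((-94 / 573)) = 8213 / 94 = 87.37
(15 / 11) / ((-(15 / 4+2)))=-60 / 253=-0.24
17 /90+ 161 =14507 /90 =161.19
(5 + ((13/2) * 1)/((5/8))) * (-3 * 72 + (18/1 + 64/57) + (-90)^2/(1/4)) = 141339506/285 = 495928.09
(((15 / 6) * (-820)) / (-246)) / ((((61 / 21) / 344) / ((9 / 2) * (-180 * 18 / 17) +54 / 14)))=-873768600 / 1037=-842592.67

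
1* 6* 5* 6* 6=1080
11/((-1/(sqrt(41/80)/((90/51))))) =-187 * sqrt(205)/600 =-4.46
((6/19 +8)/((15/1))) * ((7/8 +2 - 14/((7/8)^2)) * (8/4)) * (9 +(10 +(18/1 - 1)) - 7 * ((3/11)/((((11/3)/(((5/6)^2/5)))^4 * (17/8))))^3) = -32487676855668020404063470877229209/52814255807235171120220625633280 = -615.13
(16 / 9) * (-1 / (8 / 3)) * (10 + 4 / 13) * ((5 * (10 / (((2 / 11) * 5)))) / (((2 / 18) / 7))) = -309540 / 13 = -23810.77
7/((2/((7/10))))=49/20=2.45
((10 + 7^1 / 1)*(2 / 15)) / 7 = 34 / 105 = 0.32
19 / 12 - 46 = -533 / 12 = -44.42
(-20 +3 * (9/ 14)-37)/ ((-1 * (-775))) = -771/ 10850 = -0.07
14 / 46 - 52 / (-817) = 6915 / 18791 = 0.37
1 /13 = 0.08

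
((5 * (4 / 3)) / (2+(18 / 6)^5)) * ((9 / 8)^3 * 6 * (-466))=-169857 / 1568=-108.33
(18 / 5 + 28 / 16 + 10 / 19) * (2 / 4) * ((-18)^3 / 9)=-180873 / 95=-1903.93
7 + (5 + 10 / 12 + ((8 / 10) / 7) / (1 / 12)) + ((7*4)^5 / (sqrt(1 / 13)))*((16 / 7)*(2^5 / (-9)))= 2983 / 210-1258815488*sqrt(13) / 9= -504302628.94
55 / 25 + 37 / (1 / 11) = 2046 / 5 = 409.20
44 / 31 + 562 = 17466 / 31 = 563.42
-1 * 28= -28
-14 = -14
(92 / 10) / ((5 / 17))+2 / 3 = 2396 / 75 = 31.95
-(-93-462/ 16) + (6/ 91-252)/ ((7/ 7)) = -94683/ 728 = -130.06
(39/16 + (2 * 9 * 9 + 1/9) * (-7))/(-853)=163057/122832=1.33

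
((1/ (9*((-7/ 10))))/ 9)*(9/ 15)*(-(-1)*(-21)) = 2/ 9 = 0.22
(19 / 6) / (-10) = -19 / 60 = -0.32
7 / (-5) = -7 / 5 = -1.40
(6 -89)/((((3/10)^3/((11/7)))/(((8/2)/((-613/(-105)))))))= -18260000/5517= -3309.77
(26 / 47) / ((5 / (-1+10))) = 234 / 235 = 1.00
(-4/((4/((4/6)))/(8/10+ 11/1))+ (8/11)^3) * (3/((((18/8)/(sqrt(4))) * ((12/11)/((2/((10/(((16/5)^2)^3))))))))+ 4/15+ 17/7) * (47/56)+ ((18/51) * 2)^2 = -2634218342574882743/795162276562500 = -3312.81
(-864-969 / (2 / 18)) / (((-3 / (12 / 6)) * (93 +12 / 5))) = 3550 / 53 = 66.98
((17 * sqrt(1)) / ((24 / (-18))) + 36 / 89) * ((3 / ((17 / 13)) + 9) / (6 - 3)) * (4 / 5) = -56256 / 1513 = -37.18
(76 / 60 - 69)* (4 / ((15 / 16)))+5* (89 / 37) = -2305763 / 8325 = -276.97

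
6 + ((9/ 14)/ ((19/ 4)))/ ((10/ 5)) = 6.07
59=59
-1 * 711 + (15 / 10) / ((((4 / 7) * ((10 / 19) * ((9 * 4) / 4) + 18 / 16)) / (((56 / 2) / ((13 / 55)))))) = -230941 / 351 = -657.95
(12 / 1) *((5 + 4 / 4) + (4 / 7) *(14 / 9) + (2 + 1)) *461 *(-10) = -1641160 / 3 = -547053.33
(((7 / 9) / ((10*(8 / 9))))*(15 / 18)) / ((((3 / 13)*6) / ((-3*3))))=-91 / 192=-0.47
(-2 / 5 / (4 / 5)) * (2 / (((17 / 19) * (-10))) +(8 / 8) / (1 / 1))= -33 / 85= -0.39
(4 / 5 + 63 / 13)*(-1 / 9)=-367 / 585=-0.63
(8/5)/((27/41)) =2.43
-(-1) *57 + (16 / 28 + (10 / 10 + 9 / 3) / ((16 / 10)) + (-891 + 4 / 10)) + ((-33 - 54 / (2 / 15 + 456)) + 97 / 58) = -861.97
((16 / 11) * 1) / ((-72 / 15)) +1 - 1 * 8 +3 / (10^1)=-2311 / 330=-7.00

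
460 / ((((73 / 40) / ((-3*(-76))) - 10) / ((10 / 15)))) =-2796800 / 91127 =-30.69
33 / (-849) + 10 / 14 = 1338 / 1981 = 0.68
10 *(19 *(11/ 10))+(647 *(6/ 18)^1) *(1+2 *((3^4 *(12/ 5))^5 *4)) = 4490819422700396482/ 9375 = 479020738421375.62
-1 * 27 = -27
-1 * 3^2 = -9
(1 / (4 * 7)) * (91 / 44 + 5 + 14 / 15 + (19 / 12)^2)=83227 / 221760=0.38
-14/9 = -1.56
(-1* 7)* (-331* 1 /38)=2317 /38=60.97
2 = 2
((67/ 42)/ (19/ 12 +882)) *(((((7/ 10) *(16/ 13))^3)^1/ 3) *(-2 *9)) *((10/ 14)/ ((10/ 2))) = -0.00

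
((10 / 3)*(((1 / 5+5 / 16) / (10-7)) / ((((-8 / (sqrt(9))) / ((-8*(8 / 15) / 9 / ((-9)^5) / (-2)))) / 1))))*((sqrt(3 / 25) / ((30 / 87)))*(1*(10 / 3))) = 1189*sqrt(3) / 717445350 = 0.00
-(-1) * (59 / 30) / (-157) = -59 / 4710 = -0.01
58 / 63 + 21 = 1381 / 63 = 21.92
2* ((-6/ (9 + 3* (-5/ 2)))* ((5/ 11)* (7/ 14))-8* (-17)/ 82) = 676/ 451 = 1.50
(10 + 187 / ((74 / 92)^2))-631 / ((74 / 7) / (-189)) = 31706845 / 2738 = 11580.29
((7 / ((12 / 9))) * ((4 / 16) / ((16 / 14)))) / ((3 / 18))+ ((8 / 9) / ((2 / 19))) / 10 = 22277 / 2880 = 7.74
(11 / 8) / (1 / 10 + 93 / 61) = 3355 / 3964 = 0.85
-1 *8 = -8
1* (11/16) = 11/16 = 0.69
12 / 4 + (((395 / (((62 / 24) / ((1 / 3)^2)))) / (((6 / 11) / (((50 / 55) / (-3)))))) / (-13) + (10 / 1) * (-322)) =-34996277 / 10881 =-3216.27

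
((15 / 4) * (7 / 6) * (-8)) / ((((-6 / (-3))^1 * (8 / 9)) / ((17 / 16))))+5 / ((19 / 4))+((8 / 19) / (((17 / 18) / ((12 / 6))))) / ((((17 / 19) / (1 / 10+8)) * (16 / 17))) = -4667269 / 413440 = -11.29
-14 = -14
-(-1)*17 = 17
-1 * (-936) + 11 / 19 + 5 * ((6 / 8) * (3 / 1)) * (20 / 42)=250555 / 266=941.94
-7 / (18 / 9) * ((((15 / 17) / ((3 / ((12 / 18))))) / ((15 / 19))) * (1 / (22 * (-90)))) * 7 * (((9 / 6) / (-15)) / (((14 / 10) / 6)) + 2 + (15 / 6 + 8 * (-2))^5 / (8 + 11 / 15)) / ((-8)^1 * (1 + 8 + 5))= 28625193337 / 20318791680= 1.41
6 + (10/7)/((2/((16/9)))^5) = 2807738/413343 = 6.79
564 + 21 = 585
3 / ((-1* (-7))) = 3 / 7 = 0.43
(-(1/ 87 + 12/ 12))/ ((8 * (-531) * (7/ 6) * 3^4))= 22/ 8731233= 0.00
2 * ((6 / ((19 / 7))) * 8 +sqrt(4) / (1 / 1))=748 / 19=39.37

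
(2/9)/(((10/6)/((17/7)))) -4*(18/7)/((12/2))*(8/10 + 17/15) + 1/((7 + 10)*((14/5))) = -10601/3570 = -2.97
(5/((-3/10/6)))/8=-25/2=-12.50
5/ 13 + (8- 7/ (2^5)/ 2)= 6885/ 832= 8.28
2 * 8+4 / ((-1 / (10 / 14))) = 92 / 7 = 13.14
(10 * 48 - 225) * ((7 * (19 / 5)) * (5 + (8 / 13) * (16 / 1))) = 1309119 / 13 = 100701.46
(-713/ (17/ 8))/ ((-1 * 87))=5704/ 1479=3.86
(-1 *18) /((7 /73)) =-1314 /7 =-187.71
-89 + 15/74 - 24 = -8347/74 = -112.80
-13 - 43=-56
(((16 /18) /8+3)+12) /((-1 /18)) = -272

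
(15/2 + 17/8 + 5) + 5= 157/8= 19.62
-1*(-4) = 4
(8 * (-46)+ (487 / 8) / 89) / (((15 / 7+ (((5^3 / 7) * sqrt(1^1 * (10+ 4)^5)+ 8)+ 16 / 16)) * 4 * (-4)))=0.00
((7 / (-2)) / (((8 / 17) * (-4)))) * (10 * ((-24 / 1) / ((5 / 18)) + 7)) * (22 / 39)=-519673 / 624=-832.81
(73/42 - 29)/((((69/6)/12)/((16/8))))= -9160/161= -56.89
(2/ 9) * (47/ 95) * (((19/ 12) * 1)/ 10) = 47/ 2700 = 0.02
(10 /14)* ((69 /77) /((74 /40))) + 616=12291788 /19943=616.35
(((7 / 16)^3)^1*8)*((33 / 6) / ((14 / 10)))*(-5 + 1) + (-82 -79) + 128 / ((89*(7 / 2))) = -171.12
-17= -17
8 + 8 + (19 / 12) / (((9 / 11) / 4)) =641 / 27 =23.74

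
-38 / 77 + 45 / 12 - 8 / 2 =-0.74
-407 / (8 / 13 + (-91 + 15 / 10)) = 10582 / 2311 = 4.58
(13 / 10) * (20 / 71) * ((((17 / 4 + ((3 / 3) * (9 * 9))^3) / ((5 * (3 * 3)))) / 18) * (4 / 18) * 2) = 27635153 / 258795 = 106.78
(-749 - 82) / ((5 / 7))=-5817 / 5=-1163.40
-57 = -57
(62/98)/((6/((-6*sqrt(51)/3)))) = -31*sqrt(51)/147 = -1.51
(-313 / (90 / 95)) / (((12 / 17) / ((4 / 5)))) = -101099 / 270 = -374.44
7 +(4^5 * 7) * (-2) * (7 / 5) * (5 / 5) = -100317 / 5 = -20063.40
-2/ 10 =-1/ 5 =-0.20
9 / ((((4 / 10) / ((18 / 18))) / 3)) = 135 / 2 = 67.50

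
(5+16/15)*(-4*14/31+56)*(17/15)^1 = 173264/465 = 372.61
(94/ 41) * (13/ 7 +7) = 5828/ 287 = 20.31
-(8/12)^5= -32/243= -0.13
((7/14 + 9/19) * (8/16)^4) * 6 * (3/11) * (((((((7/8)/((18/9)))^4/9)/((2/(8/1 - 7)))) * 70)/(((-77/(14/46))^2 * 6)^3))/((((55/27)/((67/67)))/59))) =36689681/5057687576494517012922368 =0.00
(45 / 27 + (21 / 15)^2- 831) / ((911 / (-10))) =124106 / 13665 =9.08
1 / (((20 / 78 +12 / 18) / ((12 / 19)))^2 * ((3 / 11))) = 1859 / 1083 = 1.72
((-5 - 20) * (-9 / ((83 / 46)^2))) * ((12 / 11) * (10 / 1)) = 57132000 / 75779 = 753.93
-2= -2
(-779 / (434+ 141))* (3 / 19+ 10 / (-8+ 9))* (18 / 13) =-142434 / 7475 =-19.05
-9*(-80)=720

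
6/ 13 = 0.46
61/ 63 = 0.97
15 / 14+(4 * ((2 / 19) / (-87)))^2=40987031 / 38253726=1.07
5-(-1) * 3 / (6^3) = 361 / 72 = 5.01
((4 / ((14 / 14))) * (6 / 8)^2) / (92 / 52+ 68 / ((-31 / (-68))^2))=112437 / 16438876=0.01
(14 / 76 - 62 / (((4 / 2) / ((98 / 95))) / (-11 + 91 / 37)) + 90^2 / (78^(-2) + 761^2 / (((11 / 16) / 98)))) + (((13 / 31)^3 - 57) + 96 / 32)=253824307962999860858033 / 1157030970051640898990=219.38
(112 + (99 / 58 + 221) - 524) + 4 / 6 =-32821 / 174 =-188.63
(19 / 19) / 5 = 1 / 5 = 0.20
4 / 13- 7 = -87 / 13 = -6.69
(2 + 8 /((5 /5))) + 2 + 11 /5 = 71 /5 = 14.20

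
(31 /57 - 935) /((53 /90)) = -1597920 /1007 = -1586.81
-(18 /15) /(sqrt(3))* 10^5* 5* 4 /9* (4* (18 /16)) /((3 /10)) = -4000000* sqrt(3) /3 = -2309401.08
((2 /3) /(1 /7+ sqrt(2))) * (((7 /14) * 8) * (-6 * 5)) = 560 /97 - 3920 * sqrt(2) /97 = -51.38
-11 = -11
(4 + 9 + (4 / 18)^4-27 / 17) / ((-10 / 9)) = -636553 / 61965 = -10.27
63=63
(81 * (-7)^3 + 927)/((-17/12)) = 322272/17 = 18957.18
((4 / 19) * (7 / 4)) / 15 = 7 / 285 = 0.02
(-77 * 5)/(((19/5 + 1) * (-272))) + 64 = 419717/6528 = 64.29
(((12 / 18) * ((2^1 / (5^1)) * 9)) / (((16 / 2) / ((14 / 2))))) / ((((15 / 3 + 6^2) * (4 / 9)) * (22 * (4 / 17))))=3213 / 144320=0.02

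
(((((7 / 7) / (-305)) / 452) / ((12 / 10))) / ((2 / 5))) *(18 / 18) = -0.00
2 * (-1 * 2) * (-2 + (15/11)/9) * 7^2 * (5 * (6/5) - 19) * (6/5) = -310856/55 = -5651.93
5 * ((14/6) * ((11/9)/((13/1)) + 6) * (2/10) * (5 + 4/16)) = 34937/468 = 74.65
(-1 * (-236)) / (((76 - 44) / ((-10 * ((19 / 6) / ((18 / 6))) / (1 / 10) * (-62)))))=868775 / 18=48265.28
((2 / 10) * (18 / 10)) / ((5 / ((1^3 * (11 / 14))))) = 99 / 1750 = 0.06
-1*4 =-4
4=4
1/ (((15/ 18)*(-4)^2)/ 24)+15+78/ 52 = 183/ 10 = 18.30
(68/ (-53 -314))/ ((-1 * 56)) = 17/ 5138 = 0.00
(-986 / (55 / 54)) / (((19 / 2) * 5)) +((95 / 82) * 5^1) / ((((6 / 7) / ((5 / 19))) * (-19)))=-52632721 / 2570700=-20.47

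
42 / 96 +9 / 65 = 599 / 1040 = 0.58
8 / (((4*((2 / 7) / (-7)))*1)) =-49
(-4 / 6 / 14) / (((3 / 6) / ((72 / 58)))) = -24 / 203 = -0.12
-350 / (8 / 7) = -1225 / 4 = -306.25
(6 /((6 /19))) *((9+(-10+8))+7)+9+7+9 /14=3957 /14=282.64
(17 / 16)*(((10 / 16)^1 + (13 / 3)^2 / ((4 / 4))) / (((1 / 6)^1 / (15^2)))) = 27830.86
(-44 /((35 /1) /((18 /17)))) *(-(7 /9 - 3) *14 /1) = -704 /17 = -41.41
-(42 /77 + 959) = -959.55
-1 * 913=-913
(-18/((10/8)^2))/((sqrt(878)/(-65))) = 1872 *sqrt(878)/2195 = 25.27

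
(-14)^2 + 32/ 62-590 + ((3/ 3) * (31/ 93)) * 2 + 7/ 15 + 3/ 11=-2005478/ 5115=-392.08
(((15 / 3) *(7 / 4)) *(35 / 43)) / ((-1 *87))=-1225 / 14964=-0.08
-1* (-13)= 13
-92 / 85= -1.08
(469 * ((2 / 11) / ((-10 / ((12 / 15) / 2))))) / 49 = -134 / 1925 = -0.07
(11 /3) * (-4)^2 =176 /3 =58.67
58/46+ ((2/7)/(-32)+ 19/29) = 142469/74704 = 1.91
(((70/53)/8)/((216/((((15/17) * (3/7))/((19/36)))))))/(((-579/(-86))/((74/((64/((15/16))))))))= 596625/6766524416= 0.00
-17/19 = -0.89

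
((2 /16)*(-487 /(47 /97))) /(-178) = 47239 /66928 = 0.71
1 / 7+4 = 29 / 7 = 4.14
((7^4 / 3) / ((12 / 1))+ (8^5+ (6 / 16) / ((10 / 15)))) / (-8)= -4728277 / 1152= -4104.41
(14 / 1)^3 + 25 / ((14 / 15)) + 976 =52455 / 14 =3746.79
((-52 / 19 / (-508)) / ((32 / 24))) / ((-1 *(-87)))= 13 / 279908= 0.00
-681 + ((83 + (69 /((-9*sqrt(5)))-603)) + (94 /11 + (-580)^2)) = 3687283 /11-23*sqrt(5) /15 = 335204.12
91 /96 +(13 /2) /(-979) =88465 /93984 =0.94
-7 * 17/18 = -6.61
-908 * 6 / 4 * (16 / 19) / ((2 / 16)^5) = -714080256 / 19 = -37583171.37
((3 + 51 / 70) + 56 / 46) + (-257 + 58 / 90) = -728585 / 2898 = -251.41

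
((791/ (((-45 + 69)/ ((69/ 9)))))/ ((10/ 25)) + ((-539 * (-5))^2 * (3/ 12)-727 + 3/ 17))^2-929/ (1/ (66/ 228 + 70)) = 375358288934134096771/ 113861376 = 3296625265921.03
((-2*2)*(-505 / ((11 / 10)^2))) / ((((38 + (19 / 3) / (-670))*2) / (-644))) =-130738440000 / 9239681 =-14149.67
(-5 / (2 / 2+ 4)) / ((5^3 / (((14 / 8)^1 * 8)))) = -14 / 125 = -0.11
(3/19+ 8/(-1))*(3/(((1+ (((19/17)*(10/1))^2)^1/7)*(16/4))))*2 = -904281/1448674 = -0.62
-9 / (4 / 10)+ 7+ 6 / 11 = -329 / 22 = -14.95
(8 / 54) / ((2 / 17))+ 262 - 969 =-19055 / 27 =-705.74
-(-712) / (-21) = -712 / 21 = -33.90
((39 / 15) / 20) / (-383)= -13 / 38300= -0.00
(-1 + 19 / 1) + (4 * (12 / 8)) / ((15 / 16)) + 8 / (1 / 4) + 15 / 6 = 589 / 10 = 58.90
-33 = -33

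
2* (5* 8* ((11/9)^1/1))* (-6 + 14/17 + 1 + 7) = 14080/51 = 276.08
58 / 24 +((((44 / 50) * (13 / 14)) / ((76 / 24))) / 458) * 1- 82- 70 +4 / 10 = -1363097887 / 9137100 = -149.18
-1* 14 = -14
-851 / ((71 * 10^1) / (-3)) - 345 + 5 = -238847 / 710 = -336.40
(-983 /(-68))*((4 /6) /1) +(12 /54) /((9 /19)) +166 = 484997 /2754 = 176.11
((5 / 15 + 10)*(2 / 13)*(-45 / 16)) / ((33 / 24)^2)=-2.36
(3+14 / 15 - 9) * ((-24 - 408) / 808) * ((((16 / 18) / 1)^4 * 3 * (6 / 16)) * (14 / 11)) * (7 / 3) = 7626752 / 1349865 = 5.65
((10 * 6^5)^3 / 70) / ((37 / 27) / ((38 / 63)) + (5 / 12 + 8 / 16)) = 10720217648332800 / 5089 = 2106546993187.82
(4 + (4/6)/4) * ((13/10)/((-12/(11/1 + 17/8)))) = -2275/384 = -5.92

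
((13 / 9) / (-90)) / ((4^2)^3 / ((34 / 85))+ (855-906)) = -13 / 8253090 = -0.00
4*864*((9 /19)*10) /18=17280 /19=909.47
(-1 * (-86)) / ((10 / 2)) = 86 / 5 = 17.20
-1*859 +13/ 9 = -7718/ 9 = -857.56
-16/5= -3.20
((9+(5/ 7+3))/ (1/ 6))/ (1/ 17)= 9078/ 7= 1296.86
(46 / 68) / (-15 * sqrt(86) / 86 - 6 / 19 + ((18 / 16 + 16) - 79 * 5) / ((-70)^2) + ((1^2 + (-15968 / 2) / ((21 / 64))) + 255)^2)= 3875461783200000 * sqrt(86) / 11036536739679856020265590999676259 + 12879713173280452691950800 / 11036536739679856020265590999676259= 0.00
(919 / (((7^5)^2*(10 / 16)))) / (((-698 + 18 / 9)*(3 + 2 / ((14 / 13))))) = -919 / 596829847530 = -0.00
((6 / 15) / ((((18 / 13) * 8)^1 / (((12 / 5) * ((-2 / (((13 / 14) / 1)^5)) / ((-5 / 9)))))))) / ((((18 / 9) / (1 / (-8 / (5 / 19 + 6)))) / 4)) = -48000792 / 67832375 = -0.71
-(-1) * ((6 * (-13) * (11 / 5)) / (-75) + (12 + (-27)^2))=92911 / 125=743.29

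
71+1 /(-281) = 19950 /281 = 71.00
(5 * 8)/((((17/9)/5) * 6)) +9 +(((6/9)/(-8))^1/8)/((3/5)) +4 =30.63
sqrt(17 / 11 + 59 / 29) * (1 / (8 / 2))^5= sqrt(364298) / 326656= 0.00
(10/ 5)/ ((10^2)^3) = 1/ 500000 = 0.00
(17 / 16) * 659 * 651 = 7293153 / 16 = 455822.06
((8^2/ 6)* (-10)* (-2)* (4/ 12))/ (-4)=-160/ 9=-17.78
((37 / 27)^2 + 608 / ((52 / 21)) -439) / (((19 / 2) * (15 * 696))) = -907819 / 469964430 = -0.00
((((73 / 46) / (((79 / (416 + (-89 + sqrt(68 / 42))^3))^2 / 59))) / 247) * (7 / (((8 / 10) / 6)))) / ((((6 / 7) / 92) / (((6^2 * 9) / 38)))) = 297908149516121776035 / 205023091- 73434860310458790 * sqrt(714) / 15771007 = 1328626312176.26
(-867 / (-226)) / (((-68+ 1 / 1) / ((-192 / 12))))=6936 / 7571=0.92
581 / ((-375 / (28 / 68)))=-4067 / 6375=-0.64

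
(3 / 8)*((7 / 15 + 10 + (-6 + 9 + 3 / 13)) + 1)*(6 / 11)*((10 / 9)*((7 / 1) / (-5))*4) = -40124 / 2145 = -18.71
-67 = -67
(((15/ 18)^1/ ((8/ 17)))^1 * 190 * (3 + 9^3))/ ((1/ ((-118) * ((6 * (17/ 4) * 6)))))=-4446474525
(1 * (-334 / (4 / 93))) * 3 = -46593 / 2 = -23296.50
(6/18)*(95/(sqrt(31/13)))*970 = 92150*sqrt(403)/93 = 19891.38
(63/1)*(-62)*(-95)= 371070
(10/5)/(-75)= -2/75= -0.03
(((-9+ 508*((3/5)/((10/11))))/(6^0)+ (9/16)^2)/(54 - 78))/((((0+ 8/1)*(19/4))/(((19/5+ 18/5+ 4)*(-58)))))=60616293/256000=236.78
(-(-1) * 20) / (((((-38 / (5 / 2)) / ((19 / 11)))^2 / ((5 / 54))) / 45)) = 3125 / 2904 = 1.08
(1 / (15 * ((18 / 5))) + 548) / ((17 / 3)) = 29593 / 306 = 96.71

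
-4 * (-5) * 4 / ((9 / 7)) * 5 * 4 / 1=11200 / 9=1244.44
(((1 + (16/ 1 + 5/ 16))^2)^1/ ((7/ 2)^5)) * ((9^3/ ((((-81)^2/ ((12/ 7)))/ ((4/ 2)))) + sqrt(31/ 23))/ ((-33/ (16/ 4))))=-76729 * sqrt(713)/ 25513026 - 306916/ 11647251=-0.11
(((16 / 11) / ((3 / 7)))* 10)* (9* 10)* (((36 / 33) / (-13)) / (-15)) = 17.09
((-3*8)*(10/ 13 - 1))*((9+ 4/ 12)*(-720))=-483840/ 13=-37218.46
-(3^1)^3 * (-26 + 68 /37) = 24138 /37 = 652.38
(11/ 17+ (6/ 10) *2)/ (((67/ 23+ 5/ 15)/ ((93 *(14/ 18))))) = 111941/ 2720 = 41.15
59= 59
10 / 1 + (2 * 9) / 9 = 12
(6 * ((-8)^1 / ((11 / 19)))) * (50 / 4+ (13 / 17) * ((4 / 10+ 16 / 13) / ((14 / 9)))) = -656184 / 595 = -1102.83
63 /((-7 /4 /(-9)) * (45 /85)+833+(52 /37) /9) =1426572 /18868319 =0.08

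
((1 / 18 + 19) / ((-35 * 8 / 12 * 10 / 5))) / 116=-49 / 13920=-0.00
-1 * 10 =-10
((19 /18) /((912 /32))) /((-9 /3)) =-1 /81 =-0.01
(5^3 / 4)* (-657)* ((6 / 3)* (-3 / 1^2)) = 246375 / 2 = 123187.50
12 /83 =0.14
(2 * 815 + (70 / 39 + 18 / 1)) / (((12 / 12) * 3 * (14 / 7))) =32171 / 117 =274.97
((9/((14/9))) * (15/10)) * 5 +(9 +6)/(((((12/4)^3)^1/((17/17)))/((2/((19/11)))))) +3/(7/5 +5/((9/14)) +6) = 144653515/3270204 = 44.23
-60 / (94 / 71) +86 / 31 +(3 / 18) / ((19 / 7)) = -7056433 / 166098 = -42.48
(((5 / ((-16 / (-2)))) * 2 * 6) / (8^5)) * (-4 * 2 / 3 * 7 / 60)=-7 / 98304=-0.00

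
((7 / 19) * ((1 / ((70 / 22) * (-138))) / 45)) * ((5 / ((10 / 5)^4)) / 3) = -11 / 5663520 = -0.00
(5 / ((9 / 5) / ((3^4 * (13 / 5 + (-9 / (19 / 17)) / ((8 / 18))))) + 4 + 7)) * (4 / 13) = 1061460 / 7588451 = 0.14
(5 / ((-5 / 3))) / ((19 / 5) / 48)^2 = -172800 / 361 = -478.67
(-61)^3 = -226981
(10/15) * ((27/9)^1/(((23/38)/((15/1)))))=1140/23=49.57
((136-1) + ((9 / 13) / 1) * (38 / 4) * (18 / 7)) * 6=82944 / 91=911.47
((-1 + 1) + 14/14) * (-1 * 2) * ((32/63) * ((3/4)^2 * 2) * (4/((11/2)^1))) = -64/77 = -0.83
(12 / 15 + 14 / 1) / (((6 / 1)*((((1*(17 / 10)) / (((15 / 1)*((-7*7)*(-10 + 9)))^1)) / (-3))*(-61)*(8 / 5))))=135975 / 4148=32.78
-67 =-67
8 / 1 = 8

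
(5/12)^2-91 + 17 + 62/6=-9143/144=-63.49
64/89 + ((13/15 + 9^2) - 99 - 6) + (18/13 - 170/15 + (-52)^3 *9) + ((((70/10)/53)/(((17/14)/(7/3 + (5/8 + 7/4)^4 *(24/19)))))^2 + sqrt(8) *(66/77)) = -3505352447165795008127/2769972039843840 + 12 *sqrt(2)/7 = -1265480.55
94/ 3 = 31.33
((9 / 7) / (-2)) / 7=-9 / 98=-0.09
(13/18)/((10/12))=13/15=0.87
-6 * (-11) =66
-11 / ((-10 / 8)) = 44 / 5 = 8.80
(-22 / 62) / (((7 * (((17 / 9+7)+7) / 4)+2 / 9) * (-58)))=198 / 907091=0.00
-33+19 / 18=-575 / 18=-31.94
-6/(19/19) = -6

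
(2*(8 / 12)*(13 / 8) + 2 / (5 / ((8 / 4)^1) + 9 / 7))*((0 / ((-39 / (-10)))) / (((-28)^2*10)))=0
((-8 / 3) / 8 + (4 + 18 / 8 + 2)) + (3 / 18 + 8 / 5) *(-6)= -2.68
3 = 3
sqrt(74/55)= sqrt(4070)/55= 1.16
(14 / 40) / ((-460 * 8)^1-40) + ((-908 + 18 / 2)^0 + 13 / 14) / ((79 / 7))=1003847 / 5877600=0.17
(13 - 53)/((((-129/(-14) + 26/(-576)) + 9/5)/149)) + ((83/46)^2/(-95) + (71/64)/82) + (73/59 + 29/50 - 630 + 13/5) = -10055943146640312329/8602575670275200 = -1168.95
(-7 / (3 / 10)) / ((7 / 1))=-10 / 3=-3.33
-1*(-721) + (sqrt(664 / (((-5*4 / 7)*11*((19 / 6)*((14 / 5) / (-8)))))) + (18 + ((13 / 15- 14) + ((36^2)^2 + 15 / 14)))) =4*sqrt(52041) / 209 + 352872017 / 210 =1680347.30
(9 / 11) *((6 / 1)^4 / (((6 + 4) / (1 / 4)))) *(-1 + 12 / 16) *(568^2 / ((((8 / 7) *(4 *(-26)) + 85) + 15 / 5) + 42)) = -137195856 / 715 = -191882.32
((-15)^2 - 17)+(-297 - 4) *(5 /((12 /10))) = -6277 /6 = -1046.17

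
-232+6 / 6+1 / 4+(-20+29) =-887 / 4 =-221.75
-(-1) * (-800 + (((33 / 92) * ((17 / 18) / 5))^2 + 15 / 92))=-6092803031 / 7617600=-799.83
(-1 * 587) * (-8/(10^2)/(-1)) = -1174/25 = -46.96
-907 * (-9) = 8163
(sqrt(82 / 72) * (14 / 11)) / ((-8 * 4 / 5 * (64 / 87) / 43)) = -43645 * sqrt(41) / 22528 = -12.41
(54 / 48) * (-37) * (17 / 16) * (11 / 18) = -6919 / 256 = -27.03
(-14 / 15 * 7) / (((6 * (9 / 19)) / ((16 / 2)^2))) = -59584 / 405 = -147.12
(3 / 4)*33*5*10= 2475 / 2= 1237.50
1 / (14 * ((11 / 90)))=45 / 77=0.58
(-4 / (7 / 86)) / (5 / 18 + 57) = -6192 / 7217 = -0.86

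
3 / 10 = 0.30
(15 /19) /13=15 /247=0.06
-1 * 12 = -12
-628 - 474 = -1102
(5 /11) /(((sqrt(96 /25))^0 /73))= 365 /11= 33.18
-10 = -10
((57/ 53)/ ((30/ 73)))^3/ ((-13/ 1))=-2668267603/ 1935401000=-1.38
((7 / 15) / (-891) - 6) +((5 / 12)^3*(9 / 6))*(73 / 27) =-3254447 / 570240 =-5.71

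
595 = 595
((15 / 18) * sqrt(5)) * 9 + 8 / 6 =4 / 3 + 15 * sqrt(5) / 2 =18.10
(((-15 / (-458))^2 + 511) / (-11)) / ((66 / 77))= -750327403 / 13844424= -54.20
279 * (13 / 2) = 3627 / 2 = 1813.50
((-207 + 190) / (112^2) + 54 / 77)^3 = 900896901690941 / 2627157993979904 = 0.34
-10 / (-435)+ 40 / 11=3502 / 957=3.66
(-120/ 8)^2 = 225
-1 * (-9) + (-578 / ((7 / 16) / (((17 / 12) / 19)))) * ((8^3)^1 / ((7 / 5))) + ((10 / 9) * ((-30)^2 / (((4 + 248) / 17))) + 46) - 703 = -306719062 / 8379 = -36605.69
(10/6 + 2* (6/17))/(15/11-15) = -1331/7650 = -0.17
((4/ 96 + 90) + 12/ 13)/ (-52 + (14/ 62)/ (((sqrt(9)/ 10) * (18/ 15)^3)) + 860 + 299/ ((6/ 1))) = 23754897/ 224131778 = 0.11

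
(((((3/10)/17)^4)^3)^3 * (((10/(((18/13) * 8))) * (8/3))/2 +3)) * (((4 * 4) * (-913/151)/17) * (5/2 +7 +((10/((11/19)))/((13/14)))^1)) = -0.00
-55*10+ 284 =-266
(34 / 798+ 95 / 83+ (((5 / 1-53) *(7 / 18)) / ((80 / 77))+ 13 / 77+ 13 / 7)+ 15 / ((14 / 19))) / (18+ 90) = 1134073 / 21857220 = 0.05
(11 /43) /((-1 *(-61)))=11 /2623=0.00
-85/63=-1.35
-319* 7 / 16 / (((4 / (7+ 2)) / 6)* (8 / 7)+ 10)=-422037 / 30496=-13.84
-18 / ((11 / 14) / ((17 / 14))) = -306 / 11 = -27.82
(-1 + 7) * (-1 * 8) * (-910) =43680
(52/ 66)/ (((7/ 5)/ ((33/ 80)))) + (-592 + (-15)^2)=-20539/ 56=-366.77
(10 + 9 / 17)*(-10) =-1790 / 17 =-105.29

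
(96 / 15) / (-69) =-32 / 345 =-0.09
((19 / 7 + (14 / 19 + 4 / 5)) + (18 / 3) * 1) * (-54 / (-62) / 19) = 184059 / 391685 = 0.47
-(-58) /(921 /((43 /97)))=2494 /89337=0.03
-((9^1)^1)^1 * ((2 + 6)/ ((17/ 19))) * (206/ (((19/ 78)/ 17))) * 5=-5784480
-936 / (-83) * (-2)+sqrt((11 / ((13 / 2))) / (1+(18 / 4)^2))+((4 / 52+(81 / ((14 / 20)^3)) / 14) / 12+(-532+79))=-14740201093 / 31088148+2 * sqrt(24310) / 1105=-473.86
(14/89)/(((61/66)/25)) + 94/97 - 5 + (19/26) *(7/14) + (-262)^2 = 68644.59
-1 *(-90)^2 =-8100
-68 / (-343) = 68 / 343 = 0.20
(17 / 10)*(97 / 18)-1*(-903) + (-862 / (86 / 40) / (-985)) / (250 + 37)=399173141093 / 437611860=912.16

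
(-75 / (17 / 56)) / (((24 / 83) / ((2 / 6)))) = -14525 / 51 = -284.80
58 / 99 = 0.59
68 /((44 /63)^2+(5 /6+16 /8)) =539784 /26363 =20.48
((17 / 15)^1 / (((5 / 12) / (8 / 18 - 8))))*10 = -9248 / 45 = -205.51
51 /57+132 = 2525 /19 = 132.89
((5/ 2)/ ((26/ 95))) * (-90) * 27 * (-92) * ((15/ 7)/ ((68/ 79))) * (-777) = -1745979148125/ 442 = -3950179068.16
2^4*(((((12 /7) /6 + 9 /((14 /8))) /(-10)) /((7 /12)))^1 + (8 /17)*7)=157504 /4165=37.82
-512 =-512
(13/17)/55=13/935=0.01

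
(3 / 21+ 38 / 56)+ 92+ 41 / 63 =93.47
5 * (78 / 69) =130 / 23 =5.65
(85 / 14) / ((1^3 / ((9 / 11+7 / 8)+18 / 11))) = 24905 / 1232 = 20.22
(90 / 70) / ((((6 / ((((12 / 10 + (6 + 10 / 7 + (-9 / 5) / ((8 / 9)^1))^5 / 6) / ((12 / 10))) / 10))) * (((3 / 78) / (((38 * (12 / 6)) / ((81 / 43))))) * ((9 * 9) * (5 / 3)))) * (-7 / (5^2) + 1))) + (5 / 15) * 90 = 101413992478751620453 / 569102811217920000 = 178.20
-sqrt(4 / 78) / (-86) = sqrt(78) / 3354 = 0.00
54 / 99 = 6 / 11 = 0.55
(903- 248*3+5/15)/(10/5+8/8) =478/9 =53.11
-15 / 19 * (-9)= 135 / 19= 7.11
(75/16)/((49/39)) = 2925/784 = 3.73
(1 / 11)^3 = 1 / 1331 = 0.00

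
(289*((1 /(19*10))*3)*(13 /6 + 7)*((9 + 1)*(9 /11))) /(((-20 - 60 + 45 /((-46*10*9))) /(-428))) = 15061320 /8227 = 1830.72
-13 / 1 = -13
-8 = -8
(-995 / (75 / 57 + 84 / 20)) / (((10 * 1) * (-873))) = 18905 / 914904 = 0.02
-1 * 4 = -4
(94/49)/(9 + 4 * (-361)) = -94/70315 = -0.00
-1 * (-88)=88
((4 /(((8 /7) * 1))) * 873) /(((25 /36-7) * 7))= -15714 /227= -69.22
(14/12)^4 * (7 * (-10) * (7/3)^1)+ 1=-586301/1944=-301.60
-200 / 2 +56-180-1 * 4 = -228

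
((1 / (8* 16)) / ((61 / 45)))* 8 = 45 / 976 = 0.05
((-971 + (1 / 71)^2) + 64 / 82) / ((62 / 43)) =-4311306807 / 6407111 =-672.89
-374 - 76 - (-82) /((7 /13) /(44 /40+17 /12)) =-14017 /210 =-66.75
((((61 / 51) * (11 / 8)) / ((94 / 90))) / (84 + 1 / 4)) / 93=3355 / 16694306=0.00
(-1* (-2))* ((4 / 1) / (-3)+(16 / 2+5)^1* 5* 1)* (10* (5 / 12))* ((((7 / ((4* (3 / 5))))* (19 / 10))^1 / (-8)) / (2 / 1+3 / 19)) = -12066425 / 70848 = -170.31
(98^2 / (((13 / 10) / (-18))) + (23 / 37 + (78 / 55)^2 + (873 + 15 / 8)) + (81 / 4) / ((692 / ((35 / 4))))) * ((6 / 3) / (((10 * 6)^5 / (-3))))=2128147100058437 / 2087860769280000000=0.00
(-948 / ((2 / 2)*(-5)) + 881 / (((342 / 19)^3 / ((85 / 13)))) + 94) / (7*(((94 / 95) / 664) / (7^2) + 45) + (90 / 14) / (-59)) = 10037619614059 / 11106447688206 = 0.90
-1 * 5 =-5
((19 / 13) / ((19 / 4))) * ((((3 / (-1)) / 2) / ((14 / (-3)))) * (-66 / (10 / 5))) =-297 / 91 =-3.26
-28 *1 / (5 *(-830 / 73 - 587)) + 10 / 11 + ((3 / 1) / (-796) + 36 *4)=25193472329 / 173850380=144.91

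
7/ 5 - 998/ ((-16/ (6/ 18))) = 2663/ 120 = 22.19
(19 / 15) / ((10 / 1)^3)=0.00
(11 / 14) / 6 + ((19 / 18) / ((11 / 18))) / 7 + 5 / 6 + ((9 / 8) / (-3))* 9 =-1333 / 616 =-2.16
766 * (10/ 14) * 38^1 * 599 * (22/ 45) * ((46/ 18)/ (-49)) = -8822460152/ 27783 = -317548.87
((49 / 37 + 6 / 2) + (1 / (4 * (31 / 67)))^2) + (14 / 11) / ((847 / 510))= 4075832983 / 757221872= 5.38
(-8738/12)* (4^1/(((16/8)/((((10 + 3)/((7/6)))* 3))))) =-340782/7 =-48683.14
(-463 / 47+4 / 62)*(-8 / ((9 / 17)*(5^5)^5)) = 646408 / 1302659511566162109375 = 0.00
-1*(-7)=7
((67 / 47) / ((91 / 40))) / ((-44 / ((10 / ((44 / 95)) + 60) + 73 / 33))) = -1852885 / 1552551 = -1.19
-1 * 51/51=-1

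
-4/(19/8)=-32/19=-1.68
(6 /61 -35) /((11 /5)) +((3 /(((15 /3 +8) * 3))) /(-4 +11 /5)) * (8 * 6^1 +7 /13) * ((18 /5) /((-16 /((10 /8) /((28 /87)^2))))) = -29109826595 /2844954112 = -10.23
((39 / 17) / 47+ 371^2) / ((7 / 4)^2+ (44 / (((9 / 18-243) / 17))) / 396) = 7680667828320 / 170459459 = 45058.62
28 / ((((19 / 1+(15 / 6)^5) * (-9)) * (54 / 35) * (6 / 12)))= -31360 / 907119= -0.03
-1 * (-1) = 1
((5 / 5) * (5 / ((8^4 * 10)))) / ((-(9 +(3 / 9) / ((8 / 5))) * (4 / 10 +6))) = -15 / 7241728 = -0.00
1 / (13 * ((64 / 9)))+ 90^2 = 6739209 / 832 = 8100.01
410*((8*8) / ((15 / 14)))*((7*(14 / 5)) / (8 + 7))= 7200256 / 225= 32001.14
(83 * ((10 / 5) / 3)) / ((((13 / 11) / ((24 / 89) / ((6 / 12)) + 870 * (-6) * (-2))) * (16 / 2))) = 70697242 / 1157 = 61103.93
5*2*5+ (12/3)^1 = 54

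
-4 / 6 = -2 / 3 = -0.67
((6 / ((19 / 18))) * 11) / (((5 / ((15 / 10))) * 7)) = 1782 / 665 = 2.68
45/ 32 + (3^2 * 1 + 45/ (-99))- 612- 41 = -226353/ 352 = -643.05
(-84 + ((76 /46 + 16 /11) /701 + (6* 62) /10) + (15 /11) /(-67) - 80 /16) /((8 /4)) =-25.91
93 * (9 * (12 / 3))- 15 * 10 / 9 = 9994 / 3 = 3331.33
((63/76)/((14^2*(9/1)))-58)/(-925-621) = 0.04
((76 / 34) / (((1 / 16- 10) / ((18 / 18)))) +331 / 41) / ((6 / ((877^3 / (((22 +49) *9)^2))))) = 586679222068745 / 271508149098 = 2160.82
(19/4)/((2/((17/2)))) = 20.19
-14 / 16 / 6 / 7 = -1 / 48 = -0.02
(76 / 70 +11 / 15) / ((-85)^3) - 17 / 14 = -22371751 / 18423750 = -1.21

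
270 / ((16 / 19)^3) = 925965 / 2048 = 452.13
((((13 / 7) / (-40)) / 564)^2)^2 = 28561 / 621940074454056960000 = 0.00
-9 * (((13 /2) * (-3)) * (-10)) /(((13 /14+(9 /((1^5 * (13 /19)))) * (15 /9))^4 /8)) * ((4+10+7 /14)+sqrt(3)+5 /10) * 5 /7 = -165050134704000 /299195929992961 - 11003342313600 * sqrt(3) /299195929992961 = -0.62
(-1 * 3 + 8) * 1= 5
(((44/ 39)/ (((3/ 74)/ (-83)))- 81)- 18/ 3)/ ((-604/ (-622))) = -87212797/ 35334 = -2468.24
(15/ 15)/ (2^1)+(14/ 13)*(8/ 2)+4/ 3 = 479/ 78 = 6.14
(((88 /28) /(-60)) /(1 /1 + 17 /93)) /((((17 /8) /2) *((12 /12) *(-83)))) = 0.00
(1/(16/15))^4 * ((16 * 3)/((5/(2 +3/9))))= 70875/4096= 17.30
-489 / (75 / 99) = -16137 / 25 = -645.48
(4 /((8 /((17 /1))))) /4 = 17 /8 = 2.12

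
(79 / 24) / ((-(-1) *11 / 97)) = 29.03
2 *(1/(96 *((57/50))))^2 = 625/3742848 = 0.00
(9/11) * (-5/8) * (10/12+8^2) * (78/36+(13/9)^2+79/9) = -4105895/9504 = -432.02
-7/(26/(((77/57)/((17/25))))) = -13475/25194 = -0.53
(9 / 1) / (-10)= -9 / 10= -0.90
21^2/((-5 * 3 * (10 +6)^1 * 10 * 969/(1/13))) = -49/3359200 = -0.00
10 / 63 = 0.16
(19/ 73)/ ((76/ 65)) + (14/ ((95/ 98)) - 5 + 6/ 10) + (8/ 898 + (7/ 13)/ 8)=3348771447/ 323836760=10.34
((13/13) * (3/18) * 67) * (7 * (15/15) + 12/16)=2077/24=86.54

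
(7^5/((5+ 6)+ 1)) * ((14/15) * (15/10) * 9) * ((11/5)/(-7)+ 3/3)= 302526/25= 12101.04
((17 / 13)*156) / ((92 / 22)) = 1122 / 23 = 48.78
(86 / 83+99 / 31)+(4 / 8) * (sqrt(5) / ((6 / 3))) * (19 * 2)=10883 / 2573+19 * sqrt(5) / 2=25.47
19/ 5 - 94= -451/ 5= -90.20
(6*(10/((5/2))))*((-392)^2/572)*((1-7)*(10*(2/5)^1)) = -22127616/143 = -154738.57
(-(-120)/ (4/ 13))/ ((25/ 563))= 8782.80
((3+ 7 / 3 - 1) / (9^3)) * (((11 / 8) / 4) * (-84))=-1001 / 5832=-0.17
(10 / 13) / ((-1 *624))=-5 / 4056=-0.00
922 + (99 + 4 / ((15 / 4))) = 15331 / 15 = 1022.07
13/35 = 0.37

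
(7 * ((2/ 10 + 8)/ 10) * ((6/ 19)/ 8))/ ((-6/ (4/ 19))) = -287/ 36100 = -0.01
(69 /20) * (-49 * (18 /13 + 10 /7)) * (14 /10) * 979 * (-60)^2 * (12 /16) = -22878713088 /13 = -1759901006.77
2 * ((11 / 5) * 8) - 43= -39 / 5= -7.80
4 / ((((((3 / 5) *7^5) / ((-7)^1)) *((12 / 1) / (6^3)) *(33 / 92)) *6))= -1840 / 79233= -0.02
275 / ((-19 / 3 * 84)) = -275 / 532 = -0.52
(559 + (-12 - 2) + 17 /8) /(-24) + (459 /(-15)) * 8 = -85631 /320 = -267.60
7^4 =2401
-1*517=-517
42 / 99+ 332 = 10970 / 33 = 332.42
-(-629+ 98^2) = -8975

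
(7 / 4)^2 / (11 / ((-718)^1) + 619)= 0.00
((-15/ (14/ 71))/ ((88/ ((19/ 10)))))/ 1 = -4047/ 2464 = -1.64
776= 776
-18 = -18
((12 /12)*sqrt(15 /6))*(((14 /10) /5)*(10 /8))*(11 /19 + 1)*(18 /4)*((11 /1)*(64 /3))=5544*sqrt(10) /19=922.72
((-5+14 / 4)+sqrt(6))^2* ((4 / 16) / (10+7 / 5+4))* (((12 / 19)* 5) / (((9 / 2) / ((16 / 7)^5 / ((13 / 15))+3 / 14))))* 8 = 1577545950 / 29059303-6310183800* sqrt(6) / 319652333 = 5.93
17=17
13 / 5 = 2.60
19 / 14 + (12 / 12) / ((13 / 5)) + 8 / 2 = 1045 / 182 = 5.74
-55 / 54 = -1.02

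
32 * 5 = 160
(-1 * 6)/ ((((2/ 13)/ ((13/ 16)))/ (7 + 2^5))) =-19773/ 16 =-1235.81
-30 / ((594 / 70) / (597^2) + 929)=-20790525 / 643813274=-0.03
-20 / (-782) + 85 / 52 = 33755 / 20332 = 1.66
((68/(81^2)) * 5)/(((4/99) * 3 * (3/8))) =7480/6561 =1.14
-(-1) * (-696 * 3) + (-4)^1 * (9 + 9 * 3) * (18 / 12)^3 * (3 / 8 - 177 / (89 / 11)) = 2976759 / 356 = 8361.68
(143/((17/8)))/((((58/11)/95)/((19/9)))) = 2559.63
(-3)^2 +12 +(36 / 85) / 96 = 14283 / 680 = 21.00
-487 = -487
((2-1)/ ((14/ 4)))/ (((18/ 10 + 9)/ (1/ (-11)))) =-5/ 2079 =-0.00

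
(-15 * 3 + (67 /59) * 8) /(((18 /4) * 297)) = -0.03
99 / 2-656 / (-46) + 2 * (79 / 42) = 65227 / 966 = 67.52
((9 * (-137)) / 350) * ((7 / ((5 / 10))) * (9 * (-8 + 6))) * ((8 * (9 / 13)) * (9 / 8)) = 1797714 / 325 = 5531.43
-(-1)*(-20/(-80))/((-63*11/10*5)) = -1/1386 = -0.00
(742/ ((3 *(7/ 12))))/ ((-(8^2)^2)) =-0.10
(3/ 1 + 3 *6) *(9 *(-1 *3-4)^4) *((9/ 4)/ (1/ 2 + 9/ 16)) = 16336404/ 17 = 960964.94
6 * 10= 60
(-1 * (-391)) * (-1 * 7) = -2737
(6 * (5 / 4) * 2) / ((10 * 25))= 3 / 50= 0.06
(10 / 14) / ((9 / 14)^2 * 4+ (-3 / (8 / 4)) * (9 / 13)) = 910 / 783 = 1.16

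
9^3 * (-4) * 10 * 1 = -29160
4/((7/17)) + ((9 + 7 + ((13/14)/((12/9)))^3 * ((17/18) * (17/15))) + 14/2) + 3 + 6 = 73891893/1756160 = 42.08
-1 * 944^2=-891136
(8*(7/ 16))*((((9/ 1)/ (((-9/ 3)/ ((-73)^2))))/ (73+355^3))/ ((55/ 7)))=-0.00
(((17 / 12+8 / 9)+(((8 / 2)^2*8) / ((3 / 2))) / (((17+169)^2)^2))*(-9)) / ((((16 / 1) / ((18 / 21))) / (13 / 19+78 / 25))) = -7873234525 / 1861818336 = -4.23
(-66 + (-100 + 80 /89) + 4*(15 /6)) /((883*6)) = -6902 /235761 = -0.03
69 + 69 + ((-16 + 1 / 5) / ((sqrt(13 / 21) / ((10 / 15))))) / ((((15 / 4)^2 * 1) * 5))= 138 - 2528 * sqrt(273) / 219375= 137.81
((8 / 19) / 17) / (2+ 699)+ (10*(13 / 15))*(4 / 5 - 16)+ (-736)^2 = 1839339089392 / 3396345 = 541564.27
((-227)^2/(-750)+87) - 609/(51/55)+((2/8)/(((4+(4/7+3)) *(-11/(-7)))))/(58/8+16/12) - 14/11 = -639.74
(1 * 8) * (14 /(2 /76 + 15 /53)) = 32224 /89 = 362.07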